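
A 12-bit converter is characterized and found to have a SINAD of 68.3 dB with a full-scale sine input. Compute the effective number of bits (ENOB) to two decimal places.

11.05 bits

ENOB = (SINAD − 1.76) / 6.02 = (68.3 − 1.76)/6.02 = 11.053.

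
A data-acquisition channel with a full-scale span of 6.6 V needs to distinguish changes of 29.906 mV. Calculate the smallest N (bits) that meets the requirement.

Number of steps required ≥ 6.6 V / 29.906 mV = 220.69.
Need 2^N ≥ 220.69; 2^7 = 128, 2^8 = 256.
Minimum N = 8.

8 bits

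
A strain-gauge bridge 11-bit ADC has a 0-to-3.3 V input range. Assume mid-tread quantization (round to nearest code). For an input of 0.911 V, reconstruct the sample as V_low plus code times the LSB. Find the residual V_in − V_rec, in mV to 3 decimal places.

0.600 mV

One LSB is 3.3 V / 2048 = 1.611 mV.
Scaled input = 565.3721 LSBs, so code = 565.
Code 565 maps back to 0 + 565×0.00161133 V = 0.91040039 V.
V_in − V_rec = 0.000599609 V = 0.600 mV.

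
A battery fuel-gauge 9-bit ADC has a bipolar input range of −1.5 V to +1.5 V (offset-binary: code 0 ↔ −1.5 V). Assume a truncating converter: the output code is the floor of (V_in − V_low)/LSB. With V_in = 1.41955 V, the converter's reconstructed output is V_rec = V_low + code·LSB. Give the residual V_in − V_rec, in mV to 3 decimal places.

1.581 mV

Step size: 3 V ÷ 2^9 = 5.859 mV.
(1.41955 − (−1.5))/0.00585938 = 498.2699; ⌊·⌋ gives code 498.
Code 498 maps back to (−1.5) + 498×0.00585938 V = 1.4179688 V.
Difference: 0.00158125 V → 1.581 mV.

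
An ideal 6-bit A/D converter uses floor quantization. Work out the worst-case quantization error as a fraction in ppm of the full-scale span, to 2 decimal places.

Truncating → worst-case error = 1 LSB = V_FS/2^6, so 1e+06/64 = 15625 ppm of full scale.

15625.00 ppm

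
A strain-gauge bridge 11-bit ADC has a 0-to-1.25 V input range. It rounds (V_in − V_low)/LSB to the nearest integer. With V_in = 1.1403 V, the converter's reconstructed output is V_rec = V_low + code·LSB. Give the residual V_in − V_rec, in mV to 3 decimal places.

0.163 mV

One LSB is 1.25 V / 2048 = 0.610 mV.
(1.1403 − 0)/0.000610352 = 1868.2675; round gives code 1868.
Code 1868 maps back to 0 + 1868×0.000610352 V = 1.1401367 V.
Error = 1.1403 − 1.1401367 = 0.000163281 V = 0.163 mV.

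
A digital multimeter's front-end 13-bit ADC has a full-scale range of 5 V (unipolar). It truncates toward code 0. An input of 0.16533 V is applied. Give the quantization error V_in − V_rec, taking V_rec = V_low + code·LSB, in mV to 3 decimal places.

One LSB is 5 V / 8192 = 0.610 mV.
(V_in − V_low)/LSB = (0.16533 − 0)/0.000610352 = 270.8767 → code 270 (floor).
Code 270 maps back to 0 + 270×0.000610352 V = 0.16479492 V.
Error = 0.16533 − 0.16479492 = 0.000535078 V = 0.535 mV.

0.535 mV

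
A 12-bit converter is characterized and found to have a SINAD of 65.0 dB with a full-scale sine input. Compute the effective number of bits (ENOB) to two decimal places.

10.50 bits

ENOB = (SINAD − 1.76) / 6.02 = (65.0 − 1.76)/6.02 = 10.505.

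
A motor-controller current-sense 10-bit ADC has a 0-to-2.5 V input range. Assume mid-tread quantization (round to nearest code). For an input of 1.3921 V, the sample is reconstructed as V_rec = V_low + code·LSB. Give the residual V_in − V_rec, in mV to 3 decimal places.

0.498 mV

Step size: 2.5 V ÷ 2^10 = 2.441 mV.
(1.3921 − 0)/0.00244141 = 570.2042; round gives code 570.
Reconstructed: 1.3916016 V.
Difference: 0.000498437 V → 0.498 mV.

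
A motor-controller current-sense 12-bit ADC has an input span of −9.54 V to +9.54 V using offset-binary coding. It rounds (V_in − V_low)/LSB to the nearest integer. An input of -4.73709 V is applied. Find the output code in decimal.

With 4096 levels over 19.08 V, one step is 4.658 mV.
(-4.73709 − (−9.54)) / 0.0046582 = 1031.065 LSBs.
Round → code 1031.

code 1031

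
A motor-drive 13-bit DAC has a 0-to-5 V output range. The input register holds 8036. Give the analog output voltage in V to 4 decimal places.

4.9048 V

LSB = 5 V / 2^13 = 0.610 mV.
V_out = 0 + 8036 × 0.000610352 V = 4.90479 V.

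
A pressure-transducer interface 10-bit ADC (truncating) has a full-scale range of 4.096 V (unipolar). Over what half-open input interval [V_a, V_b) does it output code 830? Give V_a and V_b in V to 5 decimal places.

LSB = 4.096/2^10 = 4.000 mV.
V_a = V_low + 830·LSB = 3.32 V; V_b = V_low + 831·LSB = 3.324 V.

[3.32000 V, 3.32400 V)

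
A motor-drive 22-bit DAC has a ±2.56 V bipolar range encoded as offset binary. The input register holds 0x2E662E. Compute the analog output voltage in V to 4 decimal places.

LSB = 5.12 V / 2^22 = 1.22 µV.
Code 0x2E662E = 3040814 decimal.
V_out = (−2.56) + 3040814 × 1.2207e-06 V = 1.15193 V.

1.1519 V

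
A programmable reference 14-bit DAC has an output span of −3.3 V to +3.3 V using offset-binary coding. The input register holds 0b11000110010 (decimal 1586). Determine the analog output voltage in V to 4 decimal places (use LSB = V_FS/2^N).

LSB = 6.6 V / 2^14 = 402.83 µV.
Code 0b11000110010 = 1586 decimal.
V_out = (−3.3) + 1586 × 0.000402832 V = -2.66111 V.

-2.6611 V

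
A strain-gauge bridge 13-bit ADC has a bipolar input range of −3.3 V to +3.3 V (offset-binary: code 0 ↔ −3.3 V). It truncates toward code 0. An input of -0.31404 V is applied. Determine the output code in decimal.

Full-scale span = 6.6 V; LSB = 6.6/2^13 = 0.806 mV.
Input sits at 3706.210 steps above V_low.
Floor → code 3706.

code 3706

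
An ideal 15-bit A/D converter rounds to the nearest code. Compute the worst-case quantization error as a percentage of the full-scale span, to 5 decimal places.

Rounding → worst-case error = ½ LSB = V_FS/2^16, so 100/65536 = 0.00152588 % of full scale.

0.00153 %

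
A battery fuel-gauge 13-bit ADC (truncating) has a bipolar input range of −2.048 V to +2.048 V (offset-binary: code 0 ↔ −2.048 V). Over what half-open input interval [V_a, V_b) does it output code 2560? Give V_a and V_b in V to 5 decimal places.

[-0.76800 V, -0.76750 V)

LSB = 4.096/2^13 = 0.500 mV.
V_a = V_low + 2560·LSB = -0.768 V; V_b = V_low + 2561·LSB = -0.7675 V.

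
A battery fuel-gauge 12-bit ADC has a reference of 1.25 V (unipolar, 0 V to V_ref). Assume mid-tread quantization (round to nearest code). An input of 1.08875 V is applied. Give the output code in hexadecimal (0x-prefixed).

LSB = 1.25 V / 4096 = 305.18 µV.
(1.08875 − 0) / 0.000305176 = 3567.616 LSBs.
Round → code 3568.
In hexadecimal (0x-prefixed): 0xDF0.

code 0xDF0 (decimal 3568)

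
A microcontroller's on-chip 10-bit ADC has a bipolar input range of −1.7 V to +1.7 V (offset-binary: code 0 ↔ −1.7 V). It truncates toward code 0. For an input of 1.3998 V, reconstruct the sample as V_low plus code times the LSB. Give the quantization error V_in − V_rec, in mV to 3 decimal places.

1.948 mV

One LSB is 3.4 V / 1024 = 3.320 mV.
(V_in − V_low)/LSB = (1.3998 − (−1.7))/0.00332031 = 933.5868 → code 933 (floor).
V_rec = (−1.7) + 933·0.00332031 = 1.3978516 V.
Difference: 0.00194844 V → 1.948 mV.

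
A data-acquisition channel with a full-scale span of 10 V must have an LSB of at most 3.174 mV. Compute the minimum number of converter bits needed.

12 bits

Number of steps required ≥ 10 V / 3.174 mV = 3150.60.
Need 2^N ≥ 3150.60; 2^11 = 2048, 2^12 = 4096.
Minimum N = 12.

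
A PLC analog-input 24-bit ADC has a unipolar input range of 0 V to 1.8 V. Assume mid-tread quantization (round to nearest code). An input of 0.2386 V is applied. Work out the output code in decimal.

With 16777216 levels over 1.8 V, one step is 0.11 µV.
(V_in − V_low)/LSB = (0.2386 − 0) / 1.07288e-07 = 2223913.188.
So the output code is 2223913.

code 2223913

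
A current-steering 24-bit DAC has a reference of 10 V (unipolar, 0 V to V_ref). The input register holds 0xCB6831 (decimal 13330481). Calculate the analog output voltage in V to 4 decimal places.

7.9456 V

LSB = 10 V / 2^24 = 0.60 µV.
Code 0xCB6831 = 13330481 decimal.
V_out = 0 + 13330481 × 5.96046e-07 V = 7.94559 V.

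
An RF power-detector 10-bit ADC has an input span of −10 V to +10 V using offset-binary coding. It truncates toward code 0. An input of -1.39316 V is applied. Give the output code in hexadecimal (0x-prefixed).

code 0x1B8 (decimal 440)

LSB = 20 V / 1024 = 19.531 mV.
Input sits at 440.670 steps above V_low.
Floor → code 440.
In hexadecimal (0x-prefixed): 0x1B8.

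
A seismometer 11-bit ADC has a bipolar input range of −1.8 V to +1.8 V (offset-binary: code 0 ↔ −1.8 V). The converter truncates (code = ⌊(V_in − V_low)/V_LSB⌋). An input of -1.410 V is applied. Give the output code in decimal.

LSB = 3.6 V / 2048 = 1.758 mV.
(V_in − V_low)/LSB = (-1.410 − (−1.8)) / 0.00175781 = 221.867.
Floor → code 221.

code 221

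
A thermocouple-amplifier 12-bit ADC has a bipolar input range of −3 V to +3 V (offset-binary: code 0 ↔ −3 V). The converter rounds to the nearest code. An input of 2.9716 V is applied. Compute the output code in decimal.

With 4096 levels over 6 V, one step is 1.465 mV.
(V_in − V_low)/LSB = (2.9716 − (−3)) / 0.00146484 = 4076.612.
Round → code 4077.

code 4077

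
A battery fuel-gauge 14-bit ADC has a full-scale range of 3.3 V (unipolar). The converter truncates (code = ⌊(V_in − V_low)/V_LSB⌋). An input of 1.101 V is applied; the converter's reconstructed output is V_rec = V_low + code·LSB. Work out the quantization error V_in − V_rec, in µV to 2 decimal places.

60.06 µV

One LSB is 3.3 V / 16384 = 201.42 µV.
Scaled input = 5466.2982 LSBs, so code = 5466.
V_rec = 0 + 5466·0.000201416 = 1.1009399 V.
V_in − V_rec = 6.00586e-05 V = 60.06 µV.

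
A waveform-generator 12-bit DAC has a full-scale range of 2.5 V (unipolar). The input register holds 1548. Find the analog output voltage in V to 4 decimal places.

0.9448 V

LSB = 2.5 V / 2^12 = 0.610 mV.
V_out = 0 + 1548 × 0.000610352 V = 0.944824 V.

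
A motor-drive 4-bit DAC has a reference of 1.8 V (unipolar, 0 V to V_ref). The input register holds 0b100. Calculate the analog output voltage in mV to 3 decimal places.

LSB = 1.8 V / 2^4 = 112.500 mV.
Code 0b100 = 4 decimal.
V_out = 0 + 4 × 0.1125 V = 0.45 V.
= 450.000 mV.

450.000 mV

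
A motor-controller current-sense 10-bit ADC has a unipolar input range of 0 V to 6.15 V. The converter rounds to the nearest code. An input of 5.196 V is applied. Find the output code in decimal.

Full-scale span = 6.15 V; LSB = 6.15/2^10 = 6.006 mV.
Input sits at 865.155 steps above V_low.
round(865.155) = 865.

code 865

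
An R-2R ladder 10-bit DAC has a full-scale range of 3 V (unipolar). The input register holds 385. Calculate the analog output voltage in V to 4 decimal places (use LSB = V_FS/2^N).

1.1279 V

LSB = 3 V / 2^10 = 2.930 mV.
V_out = 0 + 385 × 0.00292969 V = 1.12793 V.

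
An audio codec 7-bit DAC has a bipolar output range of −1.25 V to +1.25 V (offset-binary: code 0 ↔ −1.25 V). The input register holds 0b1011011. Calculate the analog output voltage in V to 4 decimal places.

LSB = 2.5 V / 2^7 = 19.531 mV.
Code 0b1011011 = 91 decimal.
V_out = (−1.25) + 91 × 0.0195312 V = 0.527344 V.

0.5273 V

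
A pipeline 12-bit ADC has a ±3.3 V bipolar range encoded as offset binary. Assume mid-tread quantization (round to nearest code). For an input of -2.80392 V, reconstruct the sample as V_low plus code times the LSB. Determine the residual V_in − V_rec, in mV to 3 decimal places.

-0.209 mV

Step size: 6.6 V ÷ 2^12 = 1.611 mV.
Scaled input = 307.8703 LSBs, so code = 308.
Code 308 maps back to (−3.3) + 308×0.00161133 V = -2.8037109 V.
V_in − V_rec = -0.000209062 V = -0.209 mV.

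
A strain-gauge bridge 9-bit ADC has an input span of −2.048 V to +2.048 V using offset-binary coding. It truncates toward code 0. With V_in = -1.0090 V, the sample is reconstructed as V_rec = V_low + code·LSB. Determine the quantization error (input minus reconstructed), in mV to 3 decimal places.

7.000 mV

Step size: 4.096 V ÷ 2^9 = 8.000 mV.
(-1.0090 − (−2.048))/0.008 = 129.8750; ⌊·⌋ gives code 129.
Code 129 maps back to (−2.048) + 129×0.008 V = -1.016 V.
Error = -1.0090 − (−1.016) = 0.007 V = 7.000 mV.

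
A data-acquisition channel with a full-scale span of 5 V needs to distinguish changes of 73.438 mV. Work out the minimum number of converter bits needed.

7 bits

Number of steps required ≥ 5 V / 73.438 mV = 68.08.
Need 2^N ≥ 68.08; 2^6 = 64, 2^7 = 128.
Minimum N = 7.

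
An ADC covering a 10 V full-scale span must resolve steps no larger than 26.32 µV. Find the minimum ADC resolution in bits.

19 bits

Number of steps required ≥ 10 V / 26.32 µV = 379939.21.
Need 2^N ≥ 379939.21; 2^18 = 262144, 2^19 = 524288.
Minimum N = 19.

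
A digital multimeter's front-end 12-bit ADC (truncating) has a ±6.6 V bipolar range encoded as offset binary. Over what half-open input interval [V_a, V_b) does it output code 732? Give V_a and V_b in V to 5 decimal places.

[-4.24102 V, -4.23779 V)

LSB = 13.2/2^12 = 3.223 mV.
V_a = V_low + 732·LSB = -4.24102 V; V_b = V_low + 733·LSB = -4.23779 V.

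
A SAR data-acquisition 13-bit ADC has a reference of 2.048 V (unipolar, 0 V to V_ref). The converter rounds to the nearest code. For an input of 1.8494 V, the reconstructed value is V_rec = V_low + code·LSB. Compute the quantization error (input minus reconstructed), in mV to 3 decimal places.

Step size: 2.048 V ÷ 2^13 = 250.00 µV.
(V_in − V_low)/LSB = (1.8494 − 0)/0.00025 = 7397.6000 → code 7398 (round).
Reconstructed: 1.8495 V.
V_in − V_rec = -0.0001 V = -0.100 mV.

-0.100 mV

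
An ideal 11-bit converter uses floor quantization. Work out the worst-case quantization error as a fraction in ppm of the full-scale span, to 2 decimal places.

488.28 ppm

Truncating → worst-case error = 1 LSB = V_FS/2^11, so 1e+06/2048 = 488.281 ppm of full scale.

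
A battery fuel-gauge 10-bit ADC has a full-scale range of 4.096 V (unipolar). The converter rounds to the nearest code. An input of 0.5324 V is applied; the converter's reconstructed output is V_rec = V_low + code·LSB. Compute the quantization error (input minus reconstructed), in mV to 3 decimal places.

Step size: 4.096 V ÷ 2^10 = 4.000 mV.
(0.5324 − 0)/0.004 = 133.1000; round gives code 133.
Code 133 maps back to 0 + 133×0.004 V = 0.532 V.
V_in − V_rec = 0.0004 V = 0.400 mV.

0.400 mV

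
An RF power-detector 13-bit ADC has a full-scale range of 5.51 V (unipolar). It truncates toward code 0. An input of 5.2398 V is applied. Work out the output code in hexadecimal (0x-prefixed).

code 0x1E6E (decimal 7790)

With 8192 levels over 5.51 V, one step is 0.673 mV.
(V_in − V_low)/LSB = (5.2398 − 0) / 0.000672607 = 7790.280.
So the output code is 7790.
In hexadecimal (0x-prefixed): 0x1E6E.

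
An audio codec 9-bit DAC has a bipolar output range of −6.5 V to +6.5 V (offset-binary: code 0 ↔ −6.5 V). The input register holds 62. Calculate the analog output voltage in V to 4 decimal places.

-4.9258 V

LSB = 13 V / 2^9 = 25.391 mV.
V_out = (−6.5) + 62 × 0.0253906 V = -4.92578 V.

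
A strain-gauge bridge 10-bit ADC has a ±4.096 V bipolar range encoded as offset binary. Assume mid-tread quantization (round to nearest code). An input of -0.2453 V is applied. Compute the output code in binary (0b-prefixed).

With 1024 levels over 8.192 V, one step is 8.000 mV.
(V_in − V_low)/LSB = (-0.2453 − (−4.096)) / 0.008 = 481.337.
round(481.337) = 481.
In binary (0b-prefixed): 0b111100001.

code 0b111100001 (decimal 481)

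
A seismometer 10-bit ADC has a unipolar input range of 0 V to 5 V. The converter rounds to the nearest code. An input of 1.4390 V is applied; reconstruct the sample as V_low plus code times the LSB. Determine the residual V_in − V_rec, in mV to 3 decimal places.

LSB = 5/2^10 = 4.883 mV.
(V_in − V_low)/LSB = (1.4390 − 0)/0.00488281 = 294.7072 → code 295 (round).
Code 295 maps back to 0 + 295×0.00488281 V = 1.4404297 V.
V_in − V_rec = -0.00142969 V = -1.430 mV.

-1.430 mV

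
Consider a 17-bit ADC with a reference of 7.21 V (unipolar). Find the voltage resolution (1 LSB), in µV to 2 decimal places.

Full-scale span = 7.21 V.
LSB = 7.21 / 2^17 = 7.21 / 131072 = 5.50079e-05 V = 55.01 µV.

55.01 µV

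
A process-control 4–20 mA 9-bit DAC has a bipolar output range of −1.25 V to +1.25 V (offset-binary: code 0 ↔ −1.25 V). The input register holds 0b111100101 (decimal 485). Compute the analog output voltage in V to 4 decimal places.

1.1182 V

LSB = 2.5 V / 2^9 = 4.883 mV.
Code 0b111100101 = 485 decimal.
V_out = (−1.25) + 485 × 0.00488281 V = 1.11816 V.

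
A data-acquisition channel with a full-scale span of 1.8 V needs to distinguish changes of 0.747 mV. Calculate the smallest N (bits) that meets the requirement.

Number of steps required ≥ 1.8 V / 0.747 mV = 2409.64.
Need 2^N ≥ 2409.64; 2^11 = 2048, 2^12 = 4096.
Minimum N = 12.

12 bits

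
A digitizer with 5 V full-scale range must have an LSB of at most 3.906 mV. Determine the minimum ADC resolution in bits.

11 bits

Number of steps required ≥ 5 V / 3.906 mV = 1280.08.
Need 2^N ≥ 1280.08; 2^10 = 1024, 2^11 = 2048.
Minimum N = 11.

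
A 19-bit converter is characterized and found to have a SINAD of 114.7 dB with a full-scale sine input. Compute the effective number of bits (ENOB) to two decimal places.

18.76 bits

ENOB = (SINAD − 1.76) / 6.02 = (114.7 − 1.76)/6.02 = 18.761.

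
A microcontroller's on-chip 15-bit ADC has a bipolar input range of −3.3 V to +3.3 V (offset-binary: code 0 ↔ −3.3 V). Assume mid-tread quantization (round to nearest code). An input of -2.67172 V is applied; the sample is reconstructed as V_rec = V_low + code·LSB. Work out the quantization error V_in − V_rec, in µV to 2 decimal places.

One LSB is 6.6 V / 32768 = 201.42 µV.
Scaled input = 3119.3150 LSBs, so code = 3119.
Reconstructed: -2.6717834 V.
Difference: 6.34473e-05 V → 63.45 µV.

63.45 µV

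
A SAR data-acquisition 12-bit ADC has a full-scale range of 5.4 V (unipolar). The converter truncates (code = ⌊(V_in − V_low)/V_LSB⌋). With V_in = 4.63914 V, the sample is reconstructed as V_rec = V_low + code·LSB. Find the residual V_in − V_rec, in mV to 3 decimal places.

1.152 mV

One LSB is 5.4 V / 4096 = 1.318 mV.
Scaled input = 3518.8736 LSBs, so code = 3518.
Reconstructed: 4.6379883 V.
V_in − V_rec = 0.00115172 V = 1.152 mV.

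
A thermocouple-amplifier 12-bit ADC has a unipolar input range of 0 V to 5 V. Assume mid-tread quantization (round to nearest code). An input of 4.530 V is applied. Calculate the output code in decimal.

LSB = 5 V / 4096 = 1.221 mV.
(V_in − V_low)/LSB = (4.530 − 0) / 0.0012207 = 3710.976.
So the output code is 3711.

code 3711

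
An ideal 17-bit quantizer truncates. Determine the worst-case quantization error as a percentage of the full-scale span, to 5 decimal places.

Truncating → worst-case error = 1 LSB = V_FS/2^17, so 100/131072 = 0.000762939 % of full scale.

0.00076 %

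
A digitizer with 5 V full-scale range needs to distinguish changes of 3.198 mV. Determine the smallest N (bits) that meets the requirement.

Number of steps required ≥ 5 V / 3.198 mV = 1563.48.
Need 2^N ≥ 1563.48; 2^10 = 1024, 2^11 = 2048.
Minimum N = 11.

11 bits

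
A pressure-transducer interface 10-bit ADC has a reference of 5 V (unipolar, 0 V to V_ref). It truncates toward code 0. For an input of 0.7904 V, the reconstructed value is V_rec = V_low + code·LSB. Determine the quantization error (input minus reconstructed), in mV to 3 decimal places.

4.267 mV

LSB = 5/2^10 = 4.883 mV.
Scaled input = 161.8739 LSBs, so code = 161.
Reconstructed: 0.78613281 V.
Error = 0.7904 − 0.78613281 = 0.00426719 V = 4.267 mV.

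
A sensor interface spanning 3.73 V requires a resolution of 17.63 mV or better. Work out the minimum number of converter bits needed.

8 bits

Number of steps required ≥ 3.73 V / 17.63 mV = 211.57.
Need 2^N ≥ 211.57; 2^7 = 128, 2^8 = 256.
Minimum N = 8.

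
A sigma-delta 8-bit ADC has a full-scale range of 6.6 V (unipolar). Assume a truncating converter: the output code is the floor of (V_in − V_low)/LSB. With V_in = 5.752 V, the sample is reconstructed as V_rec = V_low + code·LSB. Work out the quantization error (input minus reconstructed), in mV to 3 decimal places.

LSB = 6.6/2^8 = 25.781 mV.
Scaled input = 223.1079 LSBs, so code = 223.
Code 223 maps back to 0 + 223×0.0257812 V = 5.7492187 V.
Error = 5.752 − 5.7492187 = 0.00278125 V = 2.781 mV.

2.781 mV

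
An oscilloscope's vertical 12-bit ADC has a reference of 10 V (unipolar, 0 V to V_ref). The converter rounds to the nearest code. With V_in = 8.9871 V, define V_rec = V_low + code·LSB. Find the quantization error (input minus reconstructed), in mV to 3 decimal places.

LSB = 10/2^12 = 2.441 mV.
(V_in − V_low)/LSB = (8.9871 − 0)/0.00244141 = 3681.1162 → code 3681 (round).
V_rec = 0 + 3681·0.00244141 = 8.9868164 V.
V_in − V_rec = 0.000283594 V = 0.284 mV.

0.284 mV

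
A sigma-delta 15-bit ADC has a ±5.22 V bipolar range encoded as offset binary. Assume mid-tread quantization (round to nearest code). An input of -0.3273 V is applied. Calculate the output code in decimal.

code 15357

LSB = 10.44 V / 32768 = 318.60 µV.
(-0.3273 − (−5.22)) / 0.000318604 = 15356.704 LSBs.
round(15356.704) = 15357.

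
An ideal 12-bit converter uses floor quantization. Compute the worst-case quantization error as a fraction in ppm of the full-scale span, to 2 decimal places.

244.14 ppm

Truncating → worst-case error = 1 LSB = V_FS/2^12, so 1e+06/4096 = 244.141 ppm of full scale.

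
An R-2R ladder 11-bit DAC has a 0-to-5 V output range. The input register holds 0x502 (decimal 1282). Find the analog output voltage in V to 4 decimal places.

3.1299 V

LSB = 5 V / 2^11 = 2.441 mV.
Code 0x502 = 1282 decimal.
V_out = 0 + 1282 × 0.00244141 V = 3.12988 V.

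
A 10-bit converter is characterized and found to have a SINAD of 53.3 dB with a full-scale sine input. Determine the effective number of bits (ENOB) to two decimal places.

ENOB = (SINAD − 1.76) / 6.02 = (53.3 − 1.76)/6.02 = 8.561.

8.56 bits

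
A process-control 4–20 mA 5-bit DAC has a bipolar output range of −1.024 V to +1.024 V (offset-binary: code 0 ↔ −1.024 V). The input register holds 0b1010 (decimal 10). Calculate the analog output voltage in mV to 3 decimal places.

LSB = 2.048 V / 2^5 = 64.000 mV.
Code 0b1010 = 10 decimal.
V_out = (−1.024) + 10 × 0.064 V = -0.384 V.
= -384.000 mV.

-384.000 mV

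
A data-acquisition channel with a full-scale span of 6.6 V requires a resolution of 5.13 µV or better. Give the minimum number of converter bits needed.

Number of steps required ≥ 6.6 V / 5.13 µV = 1286549.71.
Need 2^N ≥ 1286549.71; 2^20 = 1048576, 2^21 = 2097152.
Minimum N = 21.

21 bits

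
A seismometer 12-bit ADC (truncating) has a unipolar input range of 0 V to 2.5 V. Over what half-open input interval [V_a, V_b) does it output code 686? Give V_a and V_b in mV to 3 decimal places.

[418.701 mV, 419.312 mV)

LSB = 2.5/2^12 = 0.610 mV.
V_a = V_low + 686·LSB = 0.418701 V; V_b = V_low + 687·LSB = 0.419312 V.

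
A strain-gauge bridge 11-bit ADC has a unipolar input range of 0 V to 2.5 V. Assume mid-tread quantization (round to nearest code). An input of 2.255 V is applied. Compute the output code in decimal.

code 1847

With 2048 levels over 2.5 V, one step is 1.221 mV.
(V_in − V_low)/LSB = (2.255 − 0) / 0.0012207 = 1847.296.
round(1847.296) = 1847.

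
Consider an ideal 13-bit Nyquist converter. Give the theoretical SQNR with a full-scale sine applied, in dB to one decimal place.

80.0 dB

SNR ≈ 6.02·N + 1.76 dB = 6.02·13 + 1.76 = 80.02 dB.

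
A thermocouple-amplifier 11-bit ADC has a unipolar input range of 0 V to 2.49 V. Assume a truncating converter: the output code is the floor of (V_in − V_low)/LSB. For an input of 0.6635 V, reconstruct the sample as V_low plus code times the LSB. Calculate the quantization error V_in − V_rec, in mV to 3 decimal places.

0.878 mV

One LSB is 2.49 V / 2048 = 1.216 mV.
(0.6635 − 0)/0.00121582 = 545.7221; ⌊·⌋ gives code 545.
Code 545 maps back to 0 + 545×0.00121582 V = 0.66262207 V.
Error = 0.6635 − 0.66262207 = 0.00087793 V = 0.878 mV.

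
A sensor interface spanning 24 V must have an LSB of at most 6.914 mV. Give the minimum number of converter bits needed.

12 bits

Number of steps required ≥ 24 V / 6.914 mV = 3471.22.
Need 2^N ≥ 3471.22; 2^11 = 2048, 2^12 = 4096.
Minimum N = 12.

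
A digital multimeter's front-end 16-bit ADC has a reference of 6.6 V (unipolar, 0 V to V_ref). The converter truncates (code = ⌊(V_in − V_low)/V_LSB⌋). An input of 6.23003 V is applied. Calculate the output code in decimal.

code 61862

LSB = 6.6 V / 65536 = 100.71 µV.
(6.23003 − 0) / 0.000100708 = 61862.310 LSBs.
⌊·⌋(61862.310) = 61862.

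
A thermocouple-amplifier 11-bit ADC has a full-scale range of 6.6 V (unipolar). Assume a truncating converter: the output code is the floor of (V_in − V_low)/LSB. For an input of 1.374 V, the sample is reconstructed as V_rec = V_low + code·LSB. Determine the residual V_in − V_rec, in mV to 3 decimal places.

1.148 mV

LSB = 6.6/2^11 = 3.223 mV.
(1.374 − 0)/0.00322266 = 426.3564; ⌊·⌋ gives code 426.
Reconstructed: 1.3728516 V.
Error = 1.374 − 1.3728516 = 0.00114844 V = 1.148 mV.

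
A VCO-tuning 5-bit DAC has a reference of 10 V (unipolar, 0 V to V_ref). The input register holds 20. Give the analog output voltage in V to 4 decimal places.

6.2500 V

LSB = 10 V / 2^5 = 312.500 mV.
V_out = 0 + 20 × 0.3125 V = 6.25 V.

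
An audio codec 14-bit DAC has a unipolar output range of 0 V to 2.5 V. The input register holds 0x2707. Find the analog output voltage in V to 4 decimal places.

LSB = 2.5 V / 2^14 = 152.59 µV.
Code 0x2707 = 9991 decimal.
V_out = 0 + 9991 × 0.000152588 V = 1.52451 V.

1.5245 V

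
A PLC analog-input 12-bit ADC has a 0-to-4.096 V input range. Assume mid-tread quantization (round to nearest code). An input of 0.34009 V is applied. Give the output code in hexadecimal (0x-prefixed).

Full-scale span = 4.096 V; LSB = 4.096/2^12 = 1.000 mV.
(V_in − V_low)/LSB = (0.34009 − 0) / 0.001 = 340.090.
Round → code 340.
In hexadecimal (0x-prefixed): 0x154.

code 0x154 (decimal 340)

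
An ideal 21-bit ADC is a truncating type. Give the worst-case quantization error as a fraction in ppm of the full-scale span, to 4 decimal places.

Truncating → worst-case error = 1 LSB = V_FS/2^21, so 1e+06/2097152 = 0.476837 ppm of full scale.

0.4768 ppm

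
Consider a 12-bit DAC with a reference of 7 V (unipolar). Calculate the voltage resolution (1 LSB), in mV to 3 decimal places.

Full-scale span = 7 V.
LSB = 7 / 2^12 = 7 / 4096 = 0.00170898 V = 1.709 mV.

1.709 mV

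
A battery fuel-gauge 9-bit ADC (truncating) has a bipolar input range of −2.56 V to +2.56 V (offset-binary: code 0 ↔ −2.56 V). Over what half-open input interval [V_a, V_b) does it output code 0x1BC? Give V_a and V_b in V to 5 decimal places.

LSB = 5.12/2^9 = 10.000 mV.
Code 0x1BC = 444 decimal.
V_a = V_low + 444·LSB = 1.88 V; V_b = V_low + 445·LSB = 1.89 V.

[1.88000 V, 1.89000 V)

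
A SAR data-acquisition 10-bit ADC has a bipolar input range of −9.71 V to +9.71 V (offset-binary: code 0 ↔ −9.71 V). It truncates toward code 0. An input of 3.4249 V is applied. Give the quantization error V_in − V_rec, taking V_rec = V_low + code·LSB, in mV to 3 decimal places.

LSB = 19.42/2^10 = 18.965 mV.
(3.4249 − (−9.71))/0.0189648 = 692.5920; ⌊·⌋ gives code 692.
Code 692 maps back to (−9.71) + 692×0.0189648 V = 3.4136719 V.
Error = 3.4249 − 3.4136719 = 0.0112281 V = 11.228 mV.

11.228 mV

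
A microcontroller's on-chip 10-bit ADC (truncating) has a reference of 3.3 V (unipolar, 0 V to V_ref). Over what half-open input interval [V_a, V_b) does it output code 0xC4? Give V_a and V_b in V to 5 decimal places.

[0.63164 V, 0.63486 V)

LSB = 3.3/2^10 = 3.223 mV.
Code 0xC4 = 196 decimal.
V_a = V_low + 196·LSB = 0.631641 V; V_b = V_low + 197·LSB = 0.634863 V.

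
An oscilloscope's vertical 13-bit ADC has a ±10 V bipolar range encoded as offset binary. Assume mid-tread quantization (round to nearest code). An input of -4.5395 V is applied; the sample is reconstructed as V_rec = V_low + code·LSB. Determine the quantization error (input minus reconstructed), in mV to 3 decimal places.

LSB = 20/2^13 = 2.441 mV.
(-4.5395 − (−10))/0.00244141 = 2236.6208; round gives code 2237.
Reconstructed: -4.5385742 V.
V_in − V_rec = -0.000925781 V = -0.926 mV.

-0.926 mV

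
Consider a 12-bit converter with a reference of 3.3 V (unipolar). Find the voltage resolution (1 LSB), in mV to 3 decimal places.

Full-scale span = 3.3 V.
LSB = 3.3 / 2^12 = 3.3 / 4096 = 0.000805664 V = 0.806 mV.

0.806 mV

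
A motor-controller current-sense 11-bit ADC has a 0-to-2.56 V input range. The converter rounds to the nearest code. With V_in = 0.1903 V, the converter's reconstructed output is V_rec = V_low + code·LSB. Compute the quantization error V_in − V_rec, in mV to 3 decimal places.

LSB = 2.56/2^11 = 1.250 mV.
(V_in − V_low)/LSB = (0.1903 − 0)/0.00125 = 152.2400 → code 152 (round).
Code 152 maps back to 0 + 152×0.00125 V = 0.19 V.
V_in − V_rec = 0.0003 V = 0.300 mV.

0.300 mV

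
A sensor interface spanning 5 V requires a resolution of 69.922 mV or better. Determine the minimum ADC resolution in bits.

Number of steps required ≥ 5 V / 69.922 mV = 71.51.
Need 2^N ≥ 71.51; 2^6 = 64, 2^7 = 128.
Minimum N = 7.

7 bits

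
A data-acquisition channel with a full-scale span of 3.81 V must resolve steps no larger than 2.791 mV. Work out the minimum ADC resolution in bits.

Number of steps required ≥ 3.81 V / 2.791 mV = 1365.10.
Need 2^N ≥ 1365.10; 2^10 = 1024, 2^11 = 2048.
Minimum N = 11.

11 bits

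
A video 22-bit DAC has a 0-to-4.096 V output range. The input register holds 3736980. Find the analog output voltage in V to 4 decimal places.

LSB = 4.096 V / 2^22 = 0.98 µV.
V_out = 0 + 3736980 × 9.76563e-07 V = 3.64939 V.

3.6494 V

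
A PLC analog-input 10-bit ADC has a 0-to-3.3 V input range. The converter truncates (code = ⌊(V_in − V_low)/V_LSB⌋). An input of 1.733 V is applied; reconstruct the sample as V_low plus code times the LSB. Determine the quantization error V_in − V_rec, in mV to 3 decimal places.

Step size: 3.3 V ÷ 2^10 = 3.223 mV.
(1.733 − 0)/0.00322266 = 537.7552; ⌊·⌋ gives code 537.
V_rec = 0 + 537·0.00322266 = 1.7305664 V.
Error = 1.733 − 1.7305664 = 0.00243359 V = 2.434 mV.

2.434 mV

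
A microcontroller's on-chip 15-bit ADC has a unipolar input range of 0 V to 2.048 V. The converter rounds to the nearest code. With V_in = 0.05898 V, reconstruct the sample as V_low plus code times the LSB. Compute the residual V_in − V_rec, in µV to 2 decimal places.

LSB = 2.048/2^15 = 62.50 µV.
(V_in − V_low)/LSB = (0.05898 − 0)/6.25e-05 = 943.6800 → code 944 (round).
V_rec = 0 + 944·6.25e-05 = 0.059 V.
Difference: -2e-05 V → -20.00 µV.

-20.00 µV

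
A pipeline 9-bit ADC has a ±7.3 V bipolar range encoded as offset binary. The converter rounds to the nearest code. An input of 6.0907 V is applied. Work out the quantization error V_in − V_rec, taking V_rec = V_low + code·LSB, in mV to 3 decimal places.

-11.644 mV

LSB = 14.6/2^9 = 28.516 mV.
(6.0907 − (−7.3))/0.0285156 = 469.5917; round gives code 470.
V_rec = (−7.3) + 470·0.0285156 = 6.1023438 V.
Difference: -0.0116437 V → -11.644 mV.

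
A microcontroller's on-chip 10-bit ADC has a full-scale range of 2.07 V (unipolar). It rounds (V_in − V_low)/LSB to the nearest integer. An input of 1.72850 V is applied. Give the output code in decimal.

With 1024 levels over 2.07 V, one step is 2.021 mV.
(V_in − V_low)/LSB = (1.72850 − 0) / 0.00202148 = 855.065.
round(855.065) = 855.

code 855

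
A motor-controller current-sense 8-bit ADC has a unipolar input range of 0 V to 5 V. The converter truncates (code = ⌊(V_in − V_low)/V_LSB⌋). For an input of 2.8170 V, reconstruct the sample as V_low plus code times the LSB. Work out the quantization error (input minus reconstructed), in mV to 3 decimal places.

LSB = 5/2^8 = 19.531 mV.
Scaled input = 144.2304 LSBs, so code = 144.
Reconstructed: 2.8125 V.
Error = 2.8170 − 2.8125 = 0.0045 V = 4.500 mV.

4.500 mV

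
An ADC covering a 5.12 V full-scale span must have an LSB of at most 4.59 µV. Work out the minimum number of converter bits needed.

21 bits

Number of steps required ≥ 5.12 V / 4.59 µV = 1115468.41.
Need 2^N ≥ 1115468.41; 2^20 = 1048576, 2^21 = 2097152.
Minimum N = 21.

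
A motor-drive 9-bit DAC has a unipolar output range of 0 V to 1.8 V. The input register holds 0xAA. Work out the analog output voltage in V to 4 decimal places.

0.5977 V

LSB = 1.8 V / 2^9 = 3.516 mV.
Code 0xAA = 170 decimal.
V_out = 0 + 170 × 0.00351563 V = 0.597656 V.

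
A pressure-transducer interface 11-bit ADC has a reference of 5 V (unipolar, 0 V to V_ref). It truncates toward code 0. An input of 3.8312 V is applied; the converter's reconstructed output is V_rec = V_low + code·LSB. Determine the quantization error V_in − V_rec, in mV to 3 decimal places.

0.634 mV

One LSB is 5 V / 2048 = 2.441 mV.
(3.8312 − 0)/0.00244141 = 1569.2595; ⌊·⌋ gives code 1569.
Code 1569 maps back to 0 + 1569×0.00244141 V = 3.8305664 V.
Difference: 0.000633594 V → 0.634 mV.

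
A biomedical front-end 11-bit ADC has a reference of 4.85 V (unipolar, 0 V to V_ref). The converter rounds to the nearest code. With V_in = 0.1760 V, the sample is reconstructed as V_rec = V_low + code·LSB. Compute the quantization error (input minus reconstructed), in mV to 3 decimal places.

One LSB is 4.85 V / 2048 = 2.368 mV.
(V_in − V_low)/LSB = (0.1760 − 0)/0.00236816 = 74.3192 → code 74 (round).
Code 74 maps back to 0 + 74×0.00236816 V = 0.17524414 V.
V_in − V_rec = 0.000755859 V = 0.756 mV.

0.756 mV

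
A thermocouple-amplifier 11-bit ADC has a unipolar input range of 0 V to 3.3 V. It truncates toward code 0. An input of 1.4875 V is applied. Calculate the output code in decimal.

code 923

Full-scale span = 3.3 V; LSB = 3.3/2^11 = 1.611 mV.
(1.4875 − 0) / 0.00161133 = 923.152 LSBs.
So the output code is 923.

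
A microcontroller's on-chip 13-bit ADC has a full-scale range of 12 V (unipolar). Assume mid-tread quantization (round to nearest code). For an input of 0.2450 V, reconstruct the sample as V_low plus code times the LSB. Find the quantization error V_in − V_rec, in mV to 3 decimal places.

0.371 mV

Step size: 12 V ÷ 2^13 = 1.465 mV.
(V_in − V_low)/LSB = (0.2450 − 0)/0.00146484 = 167.2533 → code 167 (round).
Code 167 maps back to 0 + 167×0.00146484 V = 0.24462891 V.
V_in − V_rec = 0.000371094 V = 0.371 mV.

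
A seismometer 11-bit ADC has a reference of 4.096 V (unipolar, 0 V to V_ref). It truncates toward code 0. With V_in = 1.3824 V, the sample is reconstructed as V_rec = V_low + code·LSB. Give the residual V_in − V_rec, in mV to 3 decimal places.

0.400 mV

One LSB is 4.096 V / 2048 = 2.000 mV.
(1.3824 − 0)/0.002 = 691.2000; ⌊·⌋ gives code 691.
V_rec = 0 + 691·0.002 = 1.382 V.
Error = 1.3824 − 1.382 = 0.0004 V = 0.400 mV.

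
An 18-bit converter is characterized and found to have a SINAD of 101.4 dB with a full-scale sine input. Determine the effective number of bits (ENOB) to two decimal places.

ENOB = (SINAD − 1.76) / 6.02 = (101.4 − 1.76)/6.02 = 16.551.

16.55 bits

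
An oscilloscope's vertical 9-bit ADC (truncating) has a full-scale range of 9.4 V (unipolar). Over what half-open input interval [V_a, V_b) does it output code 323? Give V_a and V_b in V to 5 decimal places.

[5.93008 V, 5.94844 V)

LSB = 9.4/2^9 = 18.359 mV.
V_a = V_low + 323·LSB = 5.93008 V; V_b = V_low + 324·LSB = 5.94844 V.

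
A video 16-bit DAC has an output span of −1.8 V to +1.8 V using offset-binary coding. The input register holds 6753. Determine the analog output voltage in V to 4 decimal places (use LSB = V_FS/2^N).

LSB = 3.6 V / 2^16 = 54.93 µV.
V_out = (−1.8) + 6753 × 5.49316e-05 V = -1.42905 V.

-1.4290 V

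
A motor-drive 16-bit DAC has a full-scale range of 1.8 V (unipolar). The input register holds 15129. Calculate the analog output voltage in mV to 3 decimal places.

LSB = 1.8 V / 2^16 = 27.47 µV.
V_out = 0 + 15129 × 2.74658e-05 V = 0.41553 V.
= 415.530 mV.

415.530 mV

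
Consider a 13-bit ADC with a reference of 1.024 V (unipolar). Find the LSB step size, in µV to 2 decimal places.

125.00 µV

Full-scale span = 1.024 V.
LSB = 1.024 / 2^13 = 1.024 / 8192 = 0.000125 V = 125.00 µV.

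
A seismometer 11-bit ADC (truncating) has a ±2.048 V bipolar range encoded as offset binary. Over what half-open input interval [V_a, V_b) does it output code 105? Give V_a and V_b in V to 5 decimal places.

LSB = 4.096/2^11 = 2.000 mV.
V_a = V_low + 105·LSB = -1.838 V; V_b = V_low + 106·LSB = -1.836 V.

[-1.83800 V, -1.83600 V)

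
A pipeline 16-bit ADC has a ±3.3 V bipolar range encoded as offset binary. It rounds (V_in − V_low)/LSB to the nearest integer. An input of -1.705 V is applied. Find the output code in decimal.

Full-scale span = 6.6 V; LSB = 6.6/2^16 = 100.71 µV.
(V_in − V_low)/LSB = (-1.705 − (−3.3)) / 0.000100708 = 15837.867.
Round → code 15838.

code 15838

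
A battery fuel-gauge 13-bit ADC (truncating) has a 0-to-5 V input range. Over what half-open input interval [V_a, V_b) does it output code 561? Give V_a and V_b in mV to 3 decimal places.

[342.407 mV, 343.018 mV)

LSB = 5/2^13 = 0.610 mV.
V_a = V_low + 561·LSB = 0.342407 V; V_b = V_low + 562·LSB = 0.343018 V.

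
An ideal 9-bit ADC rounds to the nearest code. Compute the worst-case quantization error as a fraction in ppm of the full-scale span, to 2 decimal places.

Rounding → worst-case error = ½ LSB = V_FS/2^10, so 1e+06/1024 = 976.562 ppm of full scale.

976.56 ppm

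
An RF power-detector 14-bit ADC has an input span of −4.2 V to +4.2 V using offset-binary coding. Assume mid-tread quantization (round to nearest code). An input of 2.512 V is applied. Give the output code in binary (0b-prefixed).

code 0b11001100100100 (decimal 13092)

With 16384 levels over 8.4 V, one step is 0.513 mV.
Input sits at 13091.596 steps above V_low.
round(13091.596) = 13092.
In binary (0b-prefixed): 0b11001100100100.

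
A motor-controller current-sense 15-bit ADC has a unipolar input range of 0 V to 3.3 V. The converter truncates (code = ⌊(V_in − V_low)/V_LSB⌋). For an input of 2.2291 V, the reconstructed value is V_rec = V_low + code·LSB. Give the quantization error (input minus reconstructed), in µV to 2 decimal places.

28.96 µV

Step size: 3.3 V ÷ 2^15 = 100.71 µV.
Scaled input = 22134.2875 LSBs, so code = 22134.
V_rec = 0 + 22134·0.000100708 = 2.229071 V.
Difference: 2.89551e-05 V → 28.96 µV.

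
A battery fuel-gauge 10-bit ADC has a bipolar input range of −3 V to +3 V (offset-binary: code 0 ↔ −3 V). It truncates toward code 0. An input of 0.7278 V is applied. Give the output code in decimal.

LSB = 6 V / 1024 = 5.859 mV.
(0.7278 − (−3)) / 0.00585938 = 636.211 LSBs.
Floor → code 636.

code 636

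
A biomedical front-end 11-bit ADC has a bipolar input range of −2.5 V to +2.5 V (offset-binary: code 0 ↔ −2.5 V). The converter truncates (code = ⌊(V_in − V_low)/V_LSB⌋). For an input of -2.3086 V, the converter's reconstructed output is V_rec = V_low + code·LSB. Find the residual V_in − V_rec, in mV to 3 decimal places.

0.970 mV

One LSB is 5 V / 2048 = 2.441 mV.
Scaled input = 78.3974 LSBs, so code = 78.
V_rec = (−2.5) + 78·0.00244141 = -2.3095703 V.
Error = -2.3086 − (−2.3095703) = 0.000970313 V = 0.970 mV.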